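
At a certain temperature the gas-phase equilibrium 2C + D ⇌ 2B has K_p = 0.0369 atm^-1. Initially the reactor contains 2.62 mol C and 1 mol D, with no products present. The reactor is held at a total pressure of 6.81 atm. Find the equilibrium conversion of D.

X = 0.250

Basis: 1 mol D initially; let X = conversion of D. Extent ξ = X.
At extent ξ: n_C = 2.62 − 2X; n_D = 1 − X; n_B = 2X.
n_T = Σnᵢ = 3.62 − X.
With p_i = (n_i/n_T)P, K_p = p_B^2 / (p_C^2 p_D).
Equating to 0.0369 atm^-1 and solving on 0 < X < 1: X = 0.250.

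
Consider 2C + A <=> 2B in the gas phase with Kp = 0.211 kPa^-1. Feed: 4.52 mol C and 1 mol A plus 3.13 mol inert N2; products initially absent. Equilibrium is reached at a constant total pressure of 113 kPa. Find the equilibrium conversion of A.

X = 0.871

Let X = conversion of A (basis 1 mol A); extent of reaction ξ = X.
Mole table: n_C = 4.52 − 2X; n_A = 1 − X; n_B = 2X; n_I = 3.13 (inert).
Summing: n_T = 8.65 − X.
Mole fractions y_i = n_i/n_T; Kp = p_B^2 / (p_C^2 p_A) with p_i = y_i·P.
Substituting and setting equal to 0.211 kPa^-1 gives a polynomial in X; the root in (0,1) is X = 0.871.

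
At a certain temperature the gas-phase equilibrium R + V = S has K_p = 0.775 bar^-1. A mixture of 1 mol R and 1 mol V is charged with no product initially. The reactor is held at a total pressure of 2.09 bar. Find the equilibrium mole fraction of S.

y_S = 0.236

Basis: 1 mol R initially; let X = conversion of R. Extent ξ = X.
Moles: n_R = 1 − X; n_V = 1 − X; n_S = X.
Summing: n_T = 2 − X.
Mole fractions y_i = n_i/n_T; K_p = p_S / (p_R p_V) with p_i = y_i·P.
Setting this equal to 0.775 bar^-1 and taking the physical root (0 < X < 1) gives X = 0.382.
Then n_S = 0.382, n_T = 1.62, so y_S = 0.236.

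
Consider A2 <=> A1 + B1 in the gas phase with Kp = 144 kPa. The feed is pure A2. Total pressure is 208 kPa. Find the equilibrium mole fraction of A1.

y_A1 = 0.390

Let X = conversion of A2 (basis 1 mol A2); extent of reaction ξ = X.
Mole table: n_A2 = 1 − X; n_A1 = X; n_B1 = X.
Total moles n_T = 1 + X.
y_i = n_i/n_T, p_i = y_i·P. Kp = p_A1 p_B1 / (p_A2).
Setting this equal to 144 kPa and taking the physical root (0 < X < 1) gives X = 0.640.
Then n_A1 = 0.64, n_T = 1.64, so y_A1 = 0.390.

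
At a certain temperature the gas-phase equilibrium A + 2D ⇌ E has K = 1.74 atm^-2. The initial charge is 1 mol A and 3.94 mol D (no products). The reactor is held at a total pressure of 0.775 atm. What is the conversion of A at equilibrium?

Basis: 1 mol A initially; let X = conversion of A. Extent ξ = X.
Mole table: n_A = 1 − X; n_D = 3.94 − 2X; n_E = X.
Summing: n_T = 4.94 − 2X.
y_i = n_i/n_T, p_i = y_i·P. K = p_E / (p_A p_D^2).
Substituting and setting equal to 1.74 atm^-2 gives a polynomial in X; the root in (0,1) is X = 0.377.

X = 0.377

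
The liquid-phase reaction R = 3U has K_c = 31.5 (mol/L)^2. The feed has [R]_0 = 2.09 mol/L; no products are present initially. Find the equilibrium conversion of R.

Let X = conversion of R; extent ξ = 2.09·X mol/L.
Concentrations: [R] = 2.09 − 2.09X; [U] = 6.27X.
K_c = [U]^3 / ([R]).
This equals 31.5 at X = 0.508 (the root in 0 < X < 1).

X = 0.508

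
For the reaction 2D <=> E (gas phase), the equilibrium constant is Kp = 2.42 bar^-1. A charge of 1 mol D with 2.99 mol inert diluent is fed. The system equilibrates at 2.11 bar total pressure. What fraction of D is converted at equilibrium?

Basis: 1 mol D initially; let X = conversion of D. Extent ξ = 0.5X.
Moles: n_D = 1 − X; n_E = 0.5X; n_I = 2.99 (inert).
n_T = Σnᵢ = 3.99 − 0.5X.
Mole fractions y_i = n_i/n_T; Kp = p_E / (p_D^2) with p_i = y_i·P.
Substituting and setting equal to 2.42 bar^-1 gives a polynomial in X; the root in (0,1) is X = 0.552.

X = 0.552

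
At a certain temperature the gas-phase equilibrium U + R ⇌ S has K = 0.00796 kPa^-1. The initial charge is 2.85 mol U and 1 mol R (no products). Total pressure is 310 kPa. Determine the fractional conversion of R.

Let X = conversion of R (basis 1 mol R); extent of reaction ξ = X.
At extent ξ: n_U = 2.85 − X; n_R = 1 − X; n_S = X.
Summing: n_T = 3.85 − X.
With p_i = (n_i/n_T)P, K = p_S / (p_U p_R).
Equating to 0.00796 kPa^-1 and solving on 0 < X < 1: X = 0.630.

X = 0.630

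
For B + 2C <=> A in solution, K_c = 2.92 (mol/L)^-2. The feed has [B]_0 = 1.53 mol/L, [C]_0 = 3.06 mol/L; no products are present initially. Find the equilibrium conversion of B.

Let X = conversion of B; extent ξ = 1.53·X mol/L.
Concentrations: [B] = 1.53 − 1.53X; [C] = 3.06 − 3.06X; [A] = 1.53X.
K_c = [A] / ([B] [C]^2).
Solving K_c = 2.92 for X ∈ (0,1): X = 0.705.

X = 0.705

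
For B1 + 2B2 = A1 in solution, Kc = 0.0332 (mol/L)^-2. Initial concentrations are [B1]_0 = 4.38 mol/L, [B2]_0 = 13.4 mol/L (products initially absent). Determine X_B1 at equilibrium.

X = 0.659

Let X = conversion of B1; extent ξ = 4.38·X mol/L.
Concentrations: [B1] = 4.38 − 4.38X; [B2] = 13.4 − 8.76X; [A1] = 4.38X.
Kc = [A1] / ([B1] [B2]^2).
Setting equal to 0.0332 and solving for X on (0,1) gives X = 0.659.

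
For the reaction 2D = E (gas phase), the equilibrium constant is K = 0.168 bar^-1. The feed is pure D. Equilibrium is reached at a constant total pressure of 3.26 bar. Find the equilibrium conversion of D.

Take 1 mol D as basis and let X be its fractional conversion, so ξ = 0.5X.
At extent ξ: n_D = 1 − X; n_E = 0.5X.
Summing: n_T = 1 − 0.5X.
y_i = n_i/n_T, p_i = y_i·P. K = p_E / (p_D^2).
This yields a degree-2 equation in X; solving on (0,1), X = 0.440.

X = 0.440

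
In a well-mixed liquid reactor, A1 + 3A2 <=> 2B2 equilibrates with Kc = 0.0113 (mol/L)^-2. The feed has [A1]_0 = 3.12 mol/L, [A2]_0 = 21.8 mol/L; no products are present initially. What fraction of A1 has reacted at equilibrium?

X = 0.780

Let X = conversion of A1; extent ξ = 3.12·X mol/L.
Concentrations: [A1] = 3.12 − 3.12X; [A2] = 21.8 − 9.36X; [B2] = 6.24X.
Kc = [B2]^2 / ([A1] [A2]^3).
Setting equal to 0.0113 and solving for X on (0,1) gives X = 0.780.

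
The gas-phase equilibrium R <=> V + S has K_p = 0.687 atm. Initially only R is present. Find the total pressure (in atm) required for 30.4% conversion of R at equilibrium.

P = 6.75 atm

Take 1 mol R as basis and let X be its fractional conversion, so ξ = X.
At extent ξ: n_R = 1 − X; n_V = X; n_S = X.
Total moles n_T = 1 + X.
K_p = p_V p_S / (p_R) with p_i = (n_i/n_T)·P.
At X = 0.304: the mole-fraction product g(X) = Π y_i^ν_i = 0.1018. Since K_p = g(X)·P^{1}, P = (K_p/g)^(1/1) = (0.687/0.1018)^(1/1) = 6.75 atm.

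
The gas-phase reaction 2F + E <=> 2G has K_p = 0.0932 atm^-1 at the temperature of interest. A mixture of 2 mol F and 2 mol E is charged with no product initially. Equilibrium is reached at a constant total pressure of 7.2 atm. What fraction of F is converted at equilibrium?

X = 0.355

Take 2 mol F as basis and let X be its fractional conversion, so ξ = X.
Species balance: n_F = 2 − 2X; n_E = 2 − X; n_G = 2X.
Summing: n_T = 4 − X.
With p_i = (n_i/n_T)P, K_p = p_G^2 / (p_F^2 p_E).
Equating to 0.0932 atm^-1 and solving on 0 < X < 1: X = 0.355.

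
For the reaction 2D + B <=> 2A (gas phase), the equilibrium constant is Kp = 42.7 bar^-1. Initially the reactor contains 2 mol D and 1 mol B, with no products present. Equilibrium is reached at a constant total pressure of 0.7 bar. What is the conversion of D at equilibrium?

Let X = conversion of D (basis 2 mol D); extent of reaction ξ = X.
Species balance: n_D = 2 − 2X; n_B = 1 − X; n_A = 2X.
Total moles n_T = 3 − X.
With p_i = (n_i/n_T)P, Kp = p_A^2 / (p_D^2 p_B).
This yields a degree-3 equation in X; solving on (0,1), X = 0.672.

X = 0.672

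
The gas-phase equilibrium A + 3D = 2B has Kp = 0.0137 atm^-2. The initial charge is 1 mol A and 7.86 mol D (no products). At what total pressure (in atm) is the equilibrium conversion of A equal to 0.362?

P = 3.57 atm

Basis: 1 mol A initially; let X = conversion of A. Extent ξ = X.
At extent ξ: n_A = 1 − X; n_D = 7.86 − 3X; n_B = 2X.
Total moles n_T = 8.86 − 2X.
Kp = p_B^2 / (p_A p_D^3) with p_i = (n_i/n_T)·P.
At X = 0.362: the mole-fraction product g(X) = Π y_i^ν_i = 0.175. Since Kp = g(X)·P^{-2}, P = (g/Kp)^(1/2) = (0.175/0.0137)^(1/2) = 3.57 atm.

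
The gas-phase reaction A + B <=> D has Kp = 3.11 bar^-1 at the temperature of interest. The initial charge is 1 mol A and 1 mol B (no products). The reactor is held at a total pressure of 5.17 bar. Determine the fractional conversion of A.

X = 0.758

Take 1 mol A as basis and let X be its fractional conversion, so ξ = X.
At extent ξ: n_A = 1 − X; n_B = 1 − X; n_D = X.
Total moles n_T = 2 − X.
y_i = n_i/n_T, p_i = y_i·P. Kp = p_D / (p_A p_B).
This yields a degree-2 equation in X; solving on (0,1), X = 0.758.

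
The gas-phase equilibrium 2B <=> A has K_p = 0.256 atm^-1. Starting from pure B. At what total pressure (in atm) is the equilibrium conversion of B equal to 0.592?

Take 1 mol B as basis and let X be its fractional conversion, so ξ = 0.5X.
At extent ξ: n_B = 1 − X; n_A = 0.5X.
Total moles n_T = 1 − 0.5X.
K_p = p_A / (p_B^2) with p_i = (n_i/n_T)·P.
At X = 0.592: the mole-fraction product g(X) = Π y_i^ν_i = 1.252. Since K_p = g(X)·P^{-1}, P = (g/K_p)^(1/1) = (1.252/0.256)^(1/1) = 4.89 atm.

P = 4.89 atm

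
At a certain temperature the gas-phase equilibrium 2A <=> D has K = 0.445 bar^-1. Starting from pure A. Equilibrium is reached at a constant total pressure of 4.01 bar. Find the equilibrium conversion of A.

Take 1 mol A as basis and let X be its fractional conversion, so ξ = 0.5X.
Moles: n_A = 1 − X; n_D = 0.5X.
Summing: n_T = 1 − 0.5X.
With p_i = (n_i/n_T)P, K = p_D / (p_A^2).
Setting this equal to 0.445 bar^-1 and taking the physical root (0 < X < 1) gives X = 0.649.

X = 0.649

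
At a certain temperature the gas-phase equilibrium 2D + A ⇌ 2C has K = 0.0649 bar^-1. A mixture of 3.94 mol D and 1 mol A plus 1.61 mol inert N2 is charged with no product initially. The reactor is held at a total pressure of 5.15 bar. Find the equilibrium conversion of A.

X = 0.317

Take 1 mol A as basis and let X be its fractional conversion, so ξ = X.
Mole table: n_D = 3.94 − 2X; n_A = 1 − X; n_C = 2X; n_I = 1.61 (inert).
Total moles n_T = 6.55 − X.
Mole fractions y_i = n_i/n_T; K = p_C^2 / (p_D^2 p_A) with p_i = y_i·P.
This yields a degree-3 equation in X; solving on (0,1), X = 0.317.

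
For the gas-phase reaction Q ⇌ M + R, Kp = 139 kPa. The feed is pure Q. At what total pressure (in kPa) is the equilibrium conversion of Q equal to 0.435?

P = 596 kPa

Basis: 1 mol Q initially; let X = conversion of Q. Extent ξ = X.
At extent ξ: n_Q = 1 − X; n_M = X; n_R = X.
Total moles n_T = 1 + X.
Kp = p_M p_R / (p_Q) with p_i = (n_i/n_T)·P.
At X = 0.435: the mole-fraction product g(X) = Π y_i^ν_i = 0.2334. Since Kp = g(X)·P^{1}, P = (Kp/g)^(1/1) = (139/0.2334)^(1/1) = 596 kPa.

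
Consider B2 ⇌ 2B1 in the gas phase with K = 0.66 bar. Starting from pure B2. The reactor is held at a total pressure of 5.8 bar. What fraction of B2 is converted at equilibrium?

X = 0.166

Let X = conversion of B2 (basis 1 mol B2); extent of reaction ξ = X.
Moles: n_B2 = 1 − X; n_B1 = 2X.
Summing: n_T = 1 + X.
With p_i = (n_i/n_T)P, K = p_B1^2 / (p_B2).
Setting this equal to 0.66 bar and taking the physical root (0 < X < 1) gives X = 0.166.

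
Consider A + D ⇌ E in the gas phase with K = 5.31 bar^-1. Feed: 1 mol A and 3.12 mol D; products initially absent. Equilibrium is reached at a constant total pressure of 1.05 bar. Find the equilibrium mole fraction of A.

y_A = 0.061

Take 1 mol A as basis and let X be its fractional conversion, so ξ = X.
Moles: n_A = 1 − X; n_D = 3.12 − X; n_E = X.
Summing: n_T = 4.12 − X.
Mole fractions y_i = n_i/n_T; K = p_E / (p_A p_D) with p_i = y_i·P.
Setting this equal to 5.31 bar^-1 and taking the physical root (0 < X < 1) gives X = 0.796.
Then n_A = 0.204, n_T = 3.32, so y_A = 0.061.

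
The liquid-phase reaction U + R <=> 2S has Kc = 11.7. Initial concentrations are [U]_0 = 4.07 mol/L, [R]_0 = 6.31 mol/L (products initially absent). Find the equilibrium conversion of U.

X = 0.755

Let X = conversion of U; extent ξ = 4.07·X mol/L.
Concentrations: [U] = 4.07 − 4.07X; [R] = 6.31 − 4.07X; [S] = 8.14X.
Kc = [S]^2 / ([U] [R]).
Setting equal to 11.7 and solving for X on (0,1) gives X = 0.755.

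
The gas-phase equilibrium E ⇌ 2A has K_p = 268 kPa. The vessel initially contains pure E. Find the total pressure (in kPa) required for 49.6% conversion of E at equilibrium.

Basis: 1 mol E initially; let X = conversion of E. Extent ξ = X.
Mole table: n_E = 1 − X; n_A = 2X.
Total moles n_T = 1 + X.
K_p = p_A^2 / (p_E) with p_i = (n_i/n_T)·P.
At X = 0.496: the mole-fraction product g(X) = Π y_i^ν_i = 1.305. Since K_p = g(X)·P^{1}, P = (K_p/g)^(1/1) = (268/1.305)^(1/1) = 205 kPa.

P = 205 kPa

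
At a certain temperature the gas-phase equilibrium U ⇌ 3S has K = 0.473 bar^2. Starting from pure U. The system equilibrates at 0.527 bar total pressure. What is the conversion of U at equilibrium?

Take 1 mol U as basis and let X be its fractional conversion, so ξ = X.
Moles: n_U = 1 − X; n_S = 3X.
Total moles n_T = 1 + 2X.
y_i = n_i/n_T, p_i = y_i·P. K = p_S^3 / (p_U).
Equating to 0.473 bar^2 and solving on 0 < X < 1: X = 0.502.

X = 0.502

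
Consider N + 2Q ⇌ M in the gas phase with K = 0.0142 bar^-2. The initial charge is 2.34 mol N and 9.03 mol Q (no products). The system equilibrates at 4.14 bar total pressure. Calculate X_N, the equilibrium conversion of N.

Let X = conversion of N (basis 2.34 mol N); extent of reaction ξ = 2.34X.
Species balance: n_N = 2.34 − 2.34X; n_Q = 9.03 − 4.68X; n_M = 2.34X.
n_T = Σnᵢ = 11.4 − 4.68X.
Mole fractions y_i = n_i/n_T; K = p_M / (p_N p_Q^2) with p_i = y_i·P.
Substituting and setting equal to 0.0142 bar^-2 gives a polynomial in X; the root in (0,1) is X = 0.130.

X = 0.130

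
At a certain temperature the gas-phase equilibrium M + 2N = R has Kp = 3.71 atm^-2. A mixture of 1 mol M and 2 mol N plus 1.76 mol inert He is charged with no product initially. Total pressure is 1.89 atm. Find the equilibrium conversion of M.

Let X = conversion of M (basis 1 mol M); extent of reaction ξ = X.
At extent ξ: n_M = 1 − X; n_N = 2 − 2X; n_R = X; n_I = 1.76 (inert).
Summing: n_T = 4.76 − 2X.
Mole fractions y_i = n_i/n_T; Kp = p_R / (p_M p_N^2) with p_i = y_i·P.
Substituting and setting equal to 3.71 atm^-2 gives a polynomial in X; the root in (0,1) is X = 0.491.

X = 0.491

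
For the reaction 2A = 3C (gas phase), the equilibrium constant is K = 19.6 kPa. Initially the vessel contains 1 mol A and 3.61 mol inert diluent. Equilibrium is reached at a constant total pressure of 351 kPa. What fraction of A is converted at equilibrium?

Let X = conversion of A (basis 1 mol A); extent of reaction ξ = 0.5X.
Moles: n_A = 1 − X; n_C = 1.5X; n_I = 3.61 (inert).
n_T = Σnᵢ = 4.61 + 0.5X.
With p_i = (n_i/n_T)P, K = p_C^3 / (p_A^2).
Setting this equal to 19.6 kPa and taking the physical root (0 < X < 1) gives X = 0.329.

X = 0.329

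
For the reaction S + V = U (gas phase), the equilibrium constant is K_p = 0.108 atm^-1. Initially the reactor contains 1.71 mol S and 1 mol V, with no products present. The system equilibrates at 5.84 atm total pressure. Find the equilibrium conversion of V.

X = 0.271

Let X = conversion of V (basis 1 mol V); extent of reaction ξ = X.
At extent ξ: n_S = 1.71 − X; n_V = 1 − X; n_U = X.
n_T = Σnᵢ = 2.71 − X.
With p_i = (n_i/n_T)P, K_p = p_U / (p_S p_V).
Setting this equal to 0.108 atm^-1 and taking the physical root (0 < X < 1) gives X = 0.271.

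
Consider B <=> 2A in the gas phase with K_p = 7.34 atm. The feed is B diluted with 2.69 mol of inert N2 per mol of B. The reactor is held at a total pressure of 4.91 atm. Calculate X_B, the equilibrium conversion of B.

Basis: 1 mol B initially; let X = conversion of B. Extent ξ = X.
Species balance: n_B = 1 − X; n_A = 2X; n_I = 2.69 (inert).
Summing: n_T = 3.69 + X.
y_i = n_i/n_T, p_i = y_i·P. K_p = p_A^2 / (p_B).
Substituting and setting equal to 7.34 atm gives a polynomial in X; the root in (0,1) is X = 0.701.

X = 0.701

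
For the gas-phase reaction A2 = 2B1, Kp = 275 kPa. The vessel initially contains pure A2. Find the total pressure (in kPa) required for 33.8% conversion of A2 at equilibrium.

P = 533 kPa

Let X = conversion of A2 (basis 1 mol A2); extent of reaction ξ = X.
Moles: n_A2 = 1 − X; n_B1 = 2X.
n_T = Σnᵢ = 1 + X.
Kp = p_B1^2 / (p_A2) with p_i = (n_i/n_T)·P.
At X = 0.338: the mole-fraction product g(X) = Π y_i^ν_i = 0.5159. Since Kp = g(X)·P^{1}, P = (Kp/g)^(1/1) = (275/0.5159)^(1/1) = 533 kPa.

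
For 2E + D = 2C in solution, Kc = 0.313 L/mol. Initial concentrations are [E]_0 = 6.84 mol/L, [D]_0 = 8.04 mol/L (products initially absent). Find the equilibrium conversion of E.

Let X = conversion of E; extent ξ = 6.84X/2 mol/L.
Concentrations: [E] = 6.84 − 6.84X; [D] = 8.04 − 3.42X; [C] = 6.84X.
Kc = [C]^2 / ([E]^2 [D]).
Equating to 0.313 L/mol: the physical root is X = 0.579.

X = 0.579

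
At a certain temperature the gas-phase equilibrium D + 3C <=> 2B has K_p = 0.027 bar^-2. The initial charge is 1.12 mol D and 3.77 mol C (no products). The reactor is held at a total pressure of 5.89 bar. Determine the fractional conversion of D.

X = 0.364

Let X = conversion of D (basis 1.12 mol D); extent of reaction ξ = 1.12X.
Species balance: n_D = 1.12 − 1.12X; n_C = 3.77 − 3.36X; n_B = 2.24X.
Total moles n_T = 4.89 − 2.24X.
Mole fractions y_i = n_i/n_T; K_p = p_B^2 / (p_D p_C^3) with p_i = y_i·P.
Setting this equal to 0.027 bar^-2 and taking the physical root (0 < X < 1) gives X = 0.364.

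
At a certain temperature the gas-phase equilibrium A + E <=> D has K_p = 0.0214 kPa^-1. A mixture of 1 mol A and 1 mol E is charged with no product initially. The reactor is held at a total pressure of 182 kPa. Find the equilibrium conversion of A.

Take 1 mol A as basis and let X be its fractional conversion, so ξ = X.
Moles: n_A = 1 − X; n_E = 1 − X; n_D = X.
n_T = Σnᵢ = 2 − X.
With p_i = (n_i/n_T)P, K_p = p_D / (p_A p_E).
Substituting and setting equal to 0.0214 kPa^-1 gives a polynomial in X; the root in (0,1) is X = 0.548.

X = 0.548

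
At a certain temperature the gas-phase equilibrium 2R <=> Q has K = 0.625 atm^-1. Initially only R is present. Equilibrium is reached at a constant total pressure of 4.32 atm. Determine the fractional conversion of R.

X = 0.709

Basis: 1 mol R initially; let X = conversion of R. Extent ξ = 0.5X.
Moles: n_R = 1 − X; n_Q = 0.5X.
n_T = Σnᵢ = 1 − 0.5X.
With p_i = (n_i/n_T)P, K = p_Q / (p_R^2).
Substituting and setting equal to 0.625 atm^-1 gives a polynomial in X; the root in (0,1) is X = 0.709.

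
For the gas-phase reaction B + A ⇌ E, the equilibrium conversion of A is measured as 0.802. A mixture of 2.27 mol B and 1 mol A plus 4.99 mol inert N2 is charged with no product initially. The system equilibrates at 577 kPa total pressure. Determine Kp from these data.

Basis: 1 mol A initially; let X = conversion of A. Extent ξ = X.
Moles: n_B = 2.27 − X; n_A = 1 − X; n_E = X; n_I = 4.99 (inert).
n_T = Σnᵢ = 8.26 − X.
At X = 0.802: n_B = 1.47, n_A = 0.198, n_E = 0.802, n_T = 7.46.
p_i = (n_i/n_T)·P. Kp = p_E / (p_B p_A) = 0.0357 kPa^-1.

Kp = 0.0357 kPa^-1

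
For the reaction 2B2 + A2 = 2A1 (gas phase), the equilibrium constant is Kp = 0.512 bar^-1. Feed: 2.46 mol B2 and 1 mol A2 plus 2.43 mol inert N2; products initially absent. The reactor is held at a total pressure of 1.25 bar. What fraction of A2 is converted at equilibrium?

Take 1 mol A2 as basis and let X be its fractional conversion, so ξ = X.
Species balance: n_B2 = 2.46 − 2X; n_A2 = 1 − X; n_A1 = 2X; n_I = 2.43 (inert).
n_T = Σnᵢ = 5.89 − X.
With p_i = (n_i/n_T)P, Kp = p_A1^2 / (p_B2^2 p_A2).
Setting this equal to 0.512 bar^-1 and taking the physical root (0 < X < 1) gives X = 0.275.

X = 0.275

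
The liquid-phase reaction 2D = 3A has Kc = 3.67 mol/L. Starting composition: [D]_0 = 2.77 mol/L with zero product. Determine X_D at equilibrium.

X = 0.476

Let X = conversion of D; extent ξ = 2.77X/2 mol/L.
Concentrations: [D] = 2.77 − 2.77X; [A] = 4.16X.
Kc = [A]^3 / ([D]^2).
Solving Kc = 3.67 for X ∈ (0,1): X = 0.476.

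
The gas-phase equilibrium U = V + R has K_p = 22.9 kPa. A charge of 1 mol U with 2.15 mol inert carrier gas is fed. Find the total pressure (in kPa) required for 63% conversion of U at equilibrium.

P = 80.7 kPa

Take 1 mol U as basis and let X be its fractional conversion, so ξ = X.
Species balance: n_U = 1 − X; n_V = X; n_R = X; n_I = 2.15 (inert).
n_T = Σnᵢ = 3.15 + X.
K_p = p_V p_R / (p_U) with p_i = (n_i/n_T)·P.
At X = 0.63: the mole-fraction product g(X) = Π y_i^ν_i = 0.2838. Since K_p = g(X)·P^{1}, P = (K_p/g)^(1/1) = (22.9/0.2838)^(1/1) = 80.7 kPa.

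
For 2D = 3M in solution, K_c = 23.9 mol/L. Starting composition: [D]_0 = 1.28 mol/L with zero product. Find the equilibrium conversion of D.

Let X = conversion of D; extent ξ = 1.28X/2 mol/L.
Concentrations: [D] = 1.28 − 1.28X; [M] = 1.92X.
K_c = [M]^3 / ([D]^2).
Equating to 23.9 mol/L: the physical root is X = 0.733.

X = 0.733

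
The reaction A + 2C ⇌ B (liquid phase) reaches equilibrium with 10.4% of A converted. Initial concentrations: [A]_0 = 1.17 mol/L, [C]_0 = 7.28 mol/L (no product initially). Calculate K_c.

K_c = 0.00234 (mol/L)^-2

Let X = conversion of A.
Concentrations: [A] = 1.17 − 1.17X; [C] = 7.28 − 2.34X; [B] = 1.17X.
At X = 0.104: [A] = 1.05, [C] = 7.04, [B] = 0.122.
K_c = [B] / ([A] [C]^2) = 0.00234 (mol/L)^-2.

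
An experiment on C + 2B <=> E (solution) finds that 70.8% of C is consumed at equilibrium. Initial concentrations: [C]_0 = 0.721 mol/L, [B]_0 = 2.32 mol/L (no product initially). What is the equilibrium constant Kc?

Kc = 1.44 (mol/L)^-2

Let X = conversion of C.
Concentrations: [C] = 0.721 − 0.721X; [B] = 2.32 − 1.44X; [E] = 0.721X.
At X = 0.708: [C] = 0.211, [B] = 1.3, [E] = 0.51.
Kc = [E] / ([C] [B]^2) = 1.44 (mol/L)^-2.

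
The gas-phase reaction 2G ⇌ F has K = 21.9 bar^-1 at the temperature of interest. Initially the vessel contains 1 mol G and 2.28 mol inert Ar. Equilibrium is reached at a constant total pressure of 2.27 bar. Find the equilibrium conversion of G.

X = 0.844

Basis: 1 mol G initially; let X = conversion of G. Extent ξ = 0.5X.
Mole table: n_G = 1 − X; n_F = 0.5X; n_I = 2.28 (inert).
n_T = Σnᵢ = 3.28 − 0.5X.
Mole fractions y_i = n_i/n_T; K = p_F / (p_G^2) with p_i = y_i·P.
This yields a degree-2 equation in X; solving on (0,1), X = 0.844.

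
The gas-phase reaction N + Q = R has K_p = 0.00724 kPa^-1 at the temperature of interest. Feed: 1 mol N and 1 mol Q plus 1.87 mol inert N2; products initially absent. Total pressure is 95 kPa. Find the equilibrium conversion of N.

Let X = conversion of N (basis 1 mol N); extent of reaction ξ = X.
At extent ξ: n_N = 1 − X; n_Q = 1 − X; n_R = X; n_I = 1.87 (inert).
n_T = Σnᵢ = 3.87 − X.
y_i = n_i/n_T, p_i = y_i·P. K_p = p_R / (p_N p_Q).
This yields a degree-2 equation in X; solving on (0,1), X = 0.137.

X = 0.137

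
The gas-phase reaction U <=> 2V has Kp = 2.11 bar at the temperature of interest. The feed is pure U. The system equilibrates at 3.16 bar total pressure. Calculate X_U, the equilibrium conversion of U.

X = 0.378

Let X = conversion of U (basis 1 mol U); extent of reaction ξ = X.
Moles: n_U = 1 − X; n_V = 2X.
Summing: n_T = 1 + X.
y_i = n_i/n_T, p_i = y_i·P. Kp = p_V^2 / (p_U).
Setting this equal to 2.11 bar and taking the physical root (0 < X < 1) gives X = 0.378.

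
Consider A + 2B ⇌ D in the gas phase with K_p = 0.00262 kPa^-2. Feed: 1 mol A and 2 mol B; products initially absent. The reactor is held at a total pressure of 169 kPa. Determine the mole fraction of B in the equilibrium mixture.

Take 1 mol A as basis and let X be its fractional conversion, so ξ = X.
Species balance: n_A = 1 − X; n_B = 2 − 2X; n_D = X.
n_T = Σnᵢ = 3 − 2X.
y_i = n_i/n_T, p_i = y_i·P. K_p = p_D / (p_A p_B^2).
Setting this equal to 0.00262 kPa^-2 and taking the physical root (0 < X < 1) gives X = 0.829.
Then n_B = 0.342, n_T = 1.34, so y_B = 0.255.

y_B = 0.255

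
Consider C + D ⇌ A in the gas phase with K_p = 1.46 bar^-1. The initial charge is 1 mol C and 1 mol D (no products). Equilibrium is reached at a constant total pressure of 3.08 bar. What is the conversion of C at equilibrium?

Basis: 1 mol C initially; let X = conversion of C. Extent ξ = X.
Moles: n_C = 1 − X; n_D = 1 − X; n_A = X.
Summing: n_T = 2 − X.
Mole fractions y_i = n_i/n_T; K_p = p_A / (p_C p_D) with p_i = y_i·P.
Substituting and setting equal to 1.46 bar^-1 gives a polynomial in X; the root in (0,1) is X = 0.573.

X = 0.573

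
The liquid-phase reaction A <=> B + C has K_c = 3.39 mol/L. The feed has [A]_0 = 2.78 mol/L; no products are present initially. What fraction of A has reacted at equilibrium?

Let X = conversion of A; extent ξ = 2.78·X mol/L.
Concentrations: [A] = 2.78 − 2.78X; [B] = 2.78X; [C] = 2.78X.
K_c = [B] [C] / ([A]).
Equating to 3.39 mol/L: the physical root is X = 0.652.

X = 0.652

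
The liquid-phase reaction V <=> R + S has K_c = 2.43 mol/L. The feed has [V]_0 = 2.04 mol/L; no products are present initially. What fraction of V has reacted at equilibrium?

X = 0.648

Let X = conversion of V; extent ξ = 2.04·X mol/L.
Concentrations: [V] = 2.04 − 2.04X; [R] = 2.04X; [S] = 2.04X.
K_c = [R] [S] / ([V]).
Equating to 2.43 mol/L: the physical root is X = 0.648.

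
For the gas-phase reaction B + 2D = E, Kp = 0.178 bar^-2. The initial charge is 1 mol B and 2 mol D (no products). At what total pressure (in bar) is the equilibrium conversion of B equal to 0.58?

P = 6.1 bar

Basis: 1 mol B initially; let X = conversion of B. Extent ξ = X.
Moles: n_B = 1 − X; n_D = 2 − 2X; n_E = X.
n_T = Σnᵢ = 3 − 2X.
Kp = p_E / (p_B p_D^2) with p_i = (n_i/n_T)·P.
At X = 0.58: the mole-fraction product g(X) = Π y_i^ν_i = 6.626. Since Kp = g(X)·P^{-2}, P = (g/Kp)^(1/2) = (6.626/0.178)^(1/2) = 6.1 bar.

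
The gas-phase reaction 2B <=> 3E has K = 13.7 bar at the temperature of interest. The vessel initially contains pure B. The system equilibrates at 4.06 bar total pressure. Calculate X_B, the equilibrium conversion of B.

X = 0.596

Basis: 1 mol B initially; let X = conversion of B. Extent ξ = 0.5X.
At extent ξ: n_B = 1 − X; n_E = 1.5X.
n_T = Σnᵢ = 1 + 0.5X.
y_i = n_i/n_T, p_i = y_i·P. K = p_E^3 / (p_B^2).
Substituting and setting equal to 13.7 bar gives a polynomial in X; the root in (0,1) is X = 0.596.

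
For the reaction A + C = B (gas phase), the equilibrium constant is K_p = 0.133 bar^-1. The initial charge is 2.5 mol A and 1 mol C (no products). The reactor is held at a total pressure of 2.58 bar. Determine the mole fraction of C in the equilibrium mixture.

Basis: 1 mol C initially; let X = conversion of C. Extent ξ = X.
At extent ξ: n_A = 2.5 − X; n_C = 1 − X; n_B = X.
n_T = Σnᵢ = 3.5 − X.
With p_i = (n_i/n_T)P, K_p = p_B / (p_A p_C).
Substituting and setting equal to 0.133 bar^-1 gives a polynomial in X; the root in (0,1) is X = 0.193.
Then n_C = 0.807, n_T = 3.31, so y_C = 0.244.

y_C = 0.244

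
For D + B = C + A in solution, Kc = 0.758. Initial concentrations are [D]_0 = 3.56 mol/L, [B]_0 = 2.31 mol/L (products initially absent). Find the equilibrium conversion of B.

Let X = conversion of B; extent ξ = 2.31·X mol/L.
Concentrations: [D] = 3.56 − 2.31X; [B] = 2.31 − 2.31X; [C] = 2.31X; [A] = 2.31X.
Kc = [C] [A] / ([D] [B]).
Equating to 0.758: the physical root is X = 0.566.

X = 0.566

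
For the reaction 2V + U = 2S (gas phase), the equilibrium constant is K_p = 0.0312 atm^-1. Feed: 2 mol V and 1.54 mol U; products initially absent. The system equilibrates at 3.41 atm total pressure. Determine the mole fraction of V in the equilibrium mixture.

y_V = 0.492

Let X = conversion of V (basis 2 mol V); extent of reaction ξ = X.
Species balance: n_V = 2 − 2X; n_U = 1.54 − X; n_S = 2X.
n_T = Σnᵢ = 3.54 − X.
With p_i = (n_i/n_T)P, K_p = p_S^2 / (p_V^2 p_U).
Setting this equal to 0.0312 atm^-1 and taking the physical root (0 < X < 1) gives X = 0.172.
Then n_V = 1.66, n_T = 3.37, so y_V = 0.492.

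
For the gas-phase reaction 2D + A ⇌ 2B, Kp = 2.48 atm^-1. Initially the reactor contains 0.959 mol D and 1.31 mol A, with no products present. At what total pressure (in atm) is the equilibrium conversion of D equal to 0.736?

P = 6.27 atm

Basis: 0.959 mol D initially; let X = conversion of D. Extent ξ = 0.479X.
Moles: n_D = 0.959 − 0.959X; n_A = 1.31 − 0.479X; n_B = 0.959X.
n_T = Σnᵢ = 2.27 − 0.479X.
Kp = p_B^2 / (p_D^2 p_A) with p_i = (n_i/n_T)·P.
At X = 0.736: the mole-fraction product g(X) = Π y_i^ν_i = 15.56. Since Kp = g(X)·P^{-1}, P = (g/Kp)^(1/1) = (15.56/2.48)^(1/1) = 6.27 atm.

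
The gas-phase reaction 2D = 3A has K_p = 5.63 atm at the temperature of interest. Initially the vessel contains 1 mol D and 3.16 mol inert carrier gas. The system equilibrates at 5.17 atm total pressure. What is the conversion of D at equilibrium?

X = 0.606

Basis: 1 mol D initially; let X = conversion of D. Extent ξ = 0.5X.
Moles: n_D = 1 − X; n_A = 1.5X; n_I = 3.16 (inert).
Summing: n_T = 4.16 + 0.5X.
With p_i = (n_i/n_T)P, K_p = p_A^3 / (p_D^2).
This yields a degree-3 equation in X; solving on (0,1), X = 0.606.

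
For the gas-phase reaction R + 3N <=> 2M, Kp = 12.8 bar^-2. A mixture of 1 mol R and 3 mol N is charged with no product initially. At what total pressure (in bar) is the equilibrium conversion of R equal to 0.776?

Let X = conversion of R (basis 1 mol R); extent of reaction ξ = X.
Species balance: n_R = 1 − X; n_N = 3 − 3X; n_M = 2X.
n_T = Σnᵢ = 4 − 2X.
Kp = p_M^2 / (p_R p_N^3) with p_i = (n_i/n_T)·P.
At X = 0.776: the mole-fraction product g(X) = Π y_i^ν_i = 212.3. Since Kp = g(X)·P^{-2}, P = (g/Kp)^(1/2) = (212.3/12.8)^(1/2) = 4.07 bar.

P = 4.07 bar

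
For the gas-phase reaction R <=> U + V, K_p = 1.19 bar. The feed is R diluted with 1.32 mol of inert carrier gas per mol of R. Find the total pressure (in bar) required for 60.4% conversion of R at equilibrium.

P = 3.78 bar

Take 1 mol R as basis and let X be its fractional conversion, so ξ = X.
Mole table: n_R = 1 − X; n_U = X; n_V = X; n_I = 1.32 (inert).
Total moles n_T = 2.32 + X.
K_p = p_U p_V / (p_R) with p_i = (n_i/n_T)·P.
At X = 0.604: the mole-fraction product g(X) = Π y_i^ν_i = 0.3151. Since K_p = g(X)·P^{1}, P = (K_p/g)^(1/1) = (1.19/0.3151)^(1/1) = 3.78 bar.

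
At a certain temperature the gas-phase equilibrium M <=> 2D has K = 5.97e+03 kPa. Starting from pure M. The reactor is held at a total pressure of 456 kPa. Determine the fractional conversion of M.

Let X = conversion of M (basis 1 mol M); extent of reaction ξ = X.
Moles: n_M = 1 − X; n_D = 2X.
Total moles n_T = 1 + X.
Mole fractions y_i = n_i/n_T; K = p_D^2 / (p_M) with p_i = y_i·P.
Setting this equal to 5.97e+03 kPa and taking the physical root (0 < X < 1) gives X = 0.875.

X = 0.875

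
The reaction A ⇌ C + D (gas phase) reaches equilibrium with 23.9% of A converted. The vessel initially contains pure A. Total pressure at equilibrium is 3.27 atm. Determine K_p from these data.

Take 1 mol A as basis and let X be its fractional conversion, so ξ = X.
Moles: n_A = 1 − X; n_C = X; n_D = X.
Summing: n_T = 1 + X.
At X = 0.239: n_A = 0.761, n_C = 0.239, n_D = 0.239, n_T = 1.24.
p_i = (n_i/n_T)·P. K_p = p_C p_D / (p_A) = 0.198 atm.

K_p = 0.198 atm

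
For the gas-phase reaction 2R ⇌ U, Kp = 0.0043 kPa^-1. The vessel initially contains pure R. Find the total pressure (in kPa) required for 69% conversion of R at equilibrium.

Let X = conversion of R (basis 1 mol R); extent of reaction ξ = 0.5X.
Moles: n_R = 1 − X; n_U = 0.5X.
Total moles n_T = 1 − 0.5X.
Kp = p_U / (p_R^2) with p_i = (n_i/n_T)·P.
At X = 0.69: the mole-fraction product g(X) = Π y_i^ν_i = 2.351. Since Kp = g(X)·P^{-1}, P = (g/Kp)^(1/1) = (2.351/0.0043)^(1/1) = 547 kPa.

P = 547 kPa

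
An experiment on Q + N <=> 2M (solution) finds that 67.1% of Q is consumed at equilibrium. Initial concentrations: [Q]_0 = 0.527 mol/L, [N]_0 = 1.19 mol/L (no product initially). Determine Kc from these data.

Kc = 3.45

Let X = conversion of Q.
Concentrations: [Q] = 0.527 − 0.527X; [N] = 1.19 − 0.527X; [M] = 1.05X.
At X = 0.671: [Q] = 0.173, [N] = 0.836, [M] = 0.707.
Kc = [M]^2 / ([Q] [N]) = 3.45.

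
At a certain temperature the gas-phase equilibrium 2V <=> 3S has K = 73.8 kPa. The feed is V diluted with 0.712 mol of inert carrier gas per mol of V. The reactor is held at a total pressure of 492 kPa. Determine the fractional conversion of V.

X = 0.333

Take 1 mol V as basis and let X be its fractional conversion, so ξ = 0.5X.
At extent ξ: n_V = 1 − X; n_S = 1.5X; n_I = 0.712 (inert).
Summing: n_T = 1.71 + 0.5X.
Mole fractions y_i = n_i/n_T; K = p_S^3 / (p_V^2) with p_i = y_i·P.
Setting this equal to 73.8 kPa and taking the physical root (0 < X < 1) gives X = 0.333.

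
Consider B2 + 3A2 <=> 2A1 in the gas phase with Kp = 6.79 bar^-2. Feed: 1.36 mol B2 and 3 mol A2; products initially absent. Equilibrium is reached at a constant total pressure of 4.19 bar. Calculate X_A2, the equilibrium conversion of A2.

X = 0.782

Take 3 mol A2 as basis and let X be its fractional conversion, so ξ = X.
Mole table: n_B2 = 1.36 − X; n_A2 = 3 − 3X; n_A1 = 2X.
Summing: n_T = 4.36 − 2X.
With p_i = (n_i/n_T)P, Kp = p_A1^2 / (p_B2 p_A2^3).
This yields a degree-4 equation in X; solving on (0,1), X = 0.782.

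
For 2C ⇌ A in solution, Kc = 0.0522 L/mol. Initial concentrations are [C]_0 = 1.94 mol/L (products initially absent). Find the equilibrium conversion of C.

Let X = conversion of C; extent ξ = 1.94X/2 mol/L.
Concentrations: [C] = 1.94 − 1.94X; [A] = 0.97X.
Kc = [A] / ([C]^2).
Setting equal to 0.0522 and solving for X on (0,1) gives X = 0.147.

X = 0.147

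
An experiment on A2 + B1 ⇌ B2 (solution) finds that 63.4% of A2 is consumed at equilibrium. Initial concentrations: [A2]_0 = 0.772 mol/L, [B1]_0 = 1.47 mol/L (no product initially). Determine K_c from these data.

Let X = conversion of A2.
Concentrations: [A2] = 0.772 − 0.772X; [B1] = 1.47 − 0.772X; [B2] = 0.772X.
At X = 0.634: [A2] = 0.283, [B1] = 0.981, [B2] = 0.489.
K_c = [B2] / ([A2] [B1]) = 1.77 L/mol.

K_c = 1.77 L/mol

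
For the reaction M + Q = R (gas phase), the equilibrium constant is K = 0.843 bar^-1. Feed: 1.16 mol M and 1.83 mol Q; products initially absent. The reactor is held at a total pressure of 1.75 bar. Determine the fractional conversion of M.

X = 0.440

Basis: 1.16 mol M initially; let X = conversion of M. Extent ξ = 1.16X.
Species balance: n_M = 1.16 − 1.16X; n_Q = 1.83 − 1.16X; n_R = 1.16X.
Summing: n_T = 2.99 − 1.16X.
y_i = n_i/n_T, p_i = y_i·P. K = p_R / (p_M p_Q).
Setting this equal to 0.843 bar^-1 and taking the physical root (0 < X < 1) gives X = 0.440.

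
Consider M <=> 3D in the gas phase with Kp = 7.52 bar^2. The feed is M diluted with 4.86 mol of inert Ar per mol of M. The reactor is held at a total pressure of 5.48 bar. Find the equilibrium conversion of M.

X = 0.578

Basis: 1 mol M initially; let X = conversion of M. Extent ξ = X.
At extent ξ: n_M = 1 − X; n_D = 3X; n_I = 4.86 (inert).
Summing: n_T = 5.86 + 2X.
With p_i = (n_i/n_T)P, Kp = p_D^3 / (p_M).
Equating to 7.52 bar^2 and solving on 0 < X < 1: X = 0.578.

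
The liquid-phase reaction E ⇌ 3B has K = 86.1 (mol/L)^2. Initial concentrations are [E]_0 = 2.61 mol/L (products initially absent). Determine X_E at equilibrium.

X = 0.581

Let X = conversion of E; extent ξ = 2.61·X mol/L.
Concentrations: [E] = 2.61 − 2.61X; [B] = 7.83X.
K = [B]^3 / ([E]).
Setting equal to 86.1 and solving for X on (0,1) gives X = 0.581.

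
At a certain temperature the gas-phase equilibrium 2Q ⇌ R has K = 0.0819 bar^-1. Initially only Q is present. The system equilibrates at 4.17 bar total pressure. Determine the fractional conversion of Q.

Let X = conversion of Q (basis 1 mol Q); extent of reaction ξ = 0.5X.
Moles: n_Q = 1 − X; n_R = 0.5X.
Total moles n_T = 1 − 0.5X.
y_i = n_i/n_T, p_i = y_i·P. K = p_R / (p_Q^2).
Substituting and setting equal to 0.0819 bar^-1 gives a polynomial in X; the root in (0,1) is X = 0.350.

X = 0.350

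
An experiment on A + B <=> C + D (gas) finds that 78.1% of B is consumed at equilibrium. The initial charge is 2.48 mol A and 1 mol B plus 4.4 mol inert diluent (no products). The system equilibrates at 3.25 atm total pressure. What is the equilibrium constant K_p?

K_p = 1.64

Take 1 mol B as basis and let X be its fractional conversion, so ξ = X.
At extent ξ: n_A = 2.48 − X; n_B = 1 − X; n_C = X; n_D = X; n_I = 4.4 (inert).
n_T stays at 7.88 (no change in mole number).
At X = 0.781: n_A = 1.7, n_B = 0.219, n_C = 0.781, n_D = 0.781, n_T = 7.88.
p_i = (n_i/n_T)·P. K_p = p_C p_D / (p_A p_B) = 1.64.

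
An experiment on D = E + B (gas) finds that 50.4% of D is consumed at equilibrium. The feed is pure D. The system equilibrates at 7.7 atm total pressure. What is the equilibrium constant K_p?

K_p = 2.62 atm

Let X = conversion of D (basis 1 mol D); extent of reaction ξ = X.
Species balance: n_D = 1 − X; n_E = X; n_B = X.
n_T = Σnᵢ = 1 + X.
At X = 0.504: n_D = 0.496, n_E = 0.504, n_B = 0.504, n_T = 1.5.
p_i = (n_i/n_T)·P. K_p = p_E p_B / (p_D) = 2.62 atm.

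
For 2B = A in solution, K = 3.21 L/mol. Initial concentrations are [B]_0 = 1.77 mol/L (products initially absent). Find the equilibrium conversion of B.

X = 0.744

Let X = conversion of B; extent ξ = 1.77X/2 mol/L.
Concentrations: [B] = 1.77 − 1.77X; [A] = 0.885X.
K = [A] / ([B]^2).
This equals 3.21 at X = 0.744 (the root in 0 < X < 1).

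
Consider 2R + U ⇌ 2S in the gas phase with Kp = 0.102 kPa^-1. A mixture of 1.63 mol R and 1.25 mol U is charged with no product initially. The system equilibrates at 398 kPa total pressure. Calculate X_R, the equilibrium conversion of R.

X = 0.770

Take 1.63 mol R as basis and let X be its fractional conversion, so ξ = 0.815X.
At extent ξ: n_R = 1.63 − 1.63X; n_U = 1.25 − 0.815X; n_S = 1.63X.
Summing: n_T = 2.88 − 0.815X.
With p_i = (n_i/n_T)P, Kp = p_S^2 / (p_R^2 p_U).
Equating to 0.102 kPa^-1 and solving on 0 < X < 1: X = 0.770.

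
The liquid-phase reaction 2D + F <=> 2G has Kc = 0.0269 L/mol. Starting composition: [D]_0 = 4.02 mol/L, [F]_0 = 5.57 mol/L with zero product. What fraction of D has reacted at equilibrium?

Let X = conversion of D; extent ξ = 4.02X/2 mol/L.
Concentrations: [D] = 4.02 − 4.02X; [F] = 5.57 − 2.01X; [G] = 4.02X.
Kc = [G]^2 / ([D]^2 [F]).
This equals 0.0269 at X = 0.269 (the root in 0 < X < 1).

X = 0.269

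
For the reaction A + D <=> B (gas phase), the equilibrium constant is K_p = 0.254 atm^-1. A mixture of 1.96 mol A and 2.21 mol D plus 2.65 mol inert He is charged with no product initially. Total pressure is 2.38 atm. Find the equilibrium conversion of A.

Take 1.96 mol A as basis and let X be its fractional conversion, so ξ = 1.96X.
Mole table: n_A = 1.96 − 1.96X; n_D = 2.21 − 1.96X; n_B = 1.96X; n_I = 2.65 (inert).
n_T = Σnᵢ = 6.82 − 1.96X.
With p_i = (n_i/n_T)P, K_p = p_B / (p_A p_D).
Setting this equal to 0.254 atm^-1 and taking the physical root (0 < X < 1) gives X = 0.151.

X = 0.151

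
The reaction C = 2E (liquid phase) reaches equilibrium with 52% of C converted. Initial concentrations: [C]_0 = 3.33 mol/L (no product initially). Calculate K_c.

Let X = conversion of C.
Concentrations: [C] = 3.33 − 3.33X; [E] = 6.66X.
At X = 0.52: [C] = 1.6, [E] = 3.46.
K_c = [E]^2 / ([C]) = 7.5 mol/L.

K_c = 7.5 mol/L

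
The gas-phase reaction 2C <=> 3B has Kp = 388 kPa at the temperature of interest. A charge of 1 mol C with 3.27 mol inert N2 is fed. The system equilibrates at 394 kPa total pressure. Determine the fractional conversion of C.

X = 0.599

Let X = conversion of C (basis 1 mol C); extent of reaction ξ = 0.5X.
Moles: n_C = 1 − X; n_B = 1.5X; n_I = 3.27 (inert).
n_T = Σnᵢ = 4.27 + 0.5X.
Mole fractions y_i = n_i/n_T; Kp = p_B^3 / (p_C^2) with p_i = y_i·P.
This yields a degree-3 equation in X; solving on (0,1), X = 0.599.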